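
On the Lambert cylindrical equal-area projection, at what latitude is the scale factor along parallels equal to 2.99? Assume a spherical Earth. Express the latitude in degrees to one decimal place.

70.5°

The Lambert cylindrical equal-area projection is the cylindrical equal-area projection with its standard parallel at the equator (φ₀ = 0). Cylindrical equal-area (φ₀ = 0°): h = cos φ / cos 0° along meridians, k = cos 0° / cos φ along parallels; h·k = 1.
k = cos φ₀ / cos φ = 2.99  ⇒  cos φ = cos 0° / 2.99 = 0.3344.
φ = arccos(0.3344) ≈ 70.5°.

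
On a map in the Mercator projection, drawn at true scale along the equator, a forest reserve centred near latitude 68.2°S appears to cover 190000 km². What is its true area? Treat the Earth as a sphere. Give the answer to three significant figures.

Mercator is conformal, so the point scale is isotropic: h = k = sec φ = 1/cos φ.
Areal scale = k² = sec²φ = 1/cos²(68.2°) = 1/0.3714² = 7.251.
True area = apparent / (areal scale) = 190000 / 7.251 ≈ 26200 km².

26200 km²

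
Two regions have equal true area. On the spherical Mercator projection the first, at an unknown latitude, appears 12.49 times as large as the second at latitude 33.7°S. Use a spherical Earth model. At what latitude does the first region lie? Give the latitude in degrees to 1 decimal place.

76.4°

On Mercator, (apparent₁)/(apparent₂) = sec²φ₁ / sec²φ₂ when true areas are equal.
cos²φ₂ / cos²φ₁ = 12.49  ⇒  cos φ₁ = cos 33.7° / √12.49 = 0.8320/3.534 = 0.2354.
φ₁ = arccos(0.2354) ≈ 76.4°.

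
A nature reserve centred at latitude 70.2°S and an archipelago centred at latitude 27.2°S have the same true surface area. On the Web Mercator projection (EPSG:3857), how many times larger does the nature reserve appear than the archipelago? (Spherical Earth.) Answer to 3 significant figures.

6.89

Mercator areal scale is sec²φ.
At 70.2°: sec²(70.2°) = 1/0.3387² = 8.715.
At 27.2°: sec²(27.2°) = 1/0.8894² = 1.264.
Ratio = 8.715/1.264 = cos²(27.2°)/cos²(70.2°) ≈ 6.89.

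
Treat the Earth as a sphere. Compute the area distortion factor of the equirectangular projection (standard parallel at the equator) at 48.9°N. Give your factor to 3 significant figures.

In the plate carrée (x = Rλ, y = Rφ), meridians are true-scale (h = 1) and parallels are stretched by k = sec φ.
Areal scale = h·k = 1 × sec φ; at 48.9°, h = 1.000, k = 1.521, so h·k = 1.521.

1.52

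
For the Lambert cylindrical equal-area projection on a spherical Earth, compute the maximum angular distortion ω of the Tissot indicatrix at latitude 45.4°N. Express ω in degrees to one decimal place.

39.7°

The Lambert cylindrical equal-area projection is the cylindrical equal-area projection with its standard parallel at the equator (φ₀ = 0). A cylindrical equal-area projection with standard parallel φ₀ has meridian scale h = cos φ / cos φ₀ and parallel scale k = cos φ₀ / cos φ (so areas are preserved, h·k = 1).
At 45.4°: h = 0.7022, k = 1.424; principal scales a = 1.424, b = 0.7022.
sin(ω/2) = (a − b)/(a + b) = 0.7220/2.126 = 0.3396, so ω = 2 arcsin(0.3396) ≈ 39.7°.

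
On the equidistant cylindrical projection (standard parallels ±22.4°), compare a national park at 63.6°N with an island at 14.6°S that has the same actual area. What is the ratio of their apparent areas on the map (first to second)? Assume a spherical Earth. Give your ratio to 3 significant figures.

In the equirectangular projection with standard parallel φ₀ = 22.4° (x = Rλ cos φ₀, y = Rφ), meridians are true-scale (h = 1) and the parallel scale is k = cos φ₀ / cos φ.
Areal scale at 63.6°: h·k = 1.000 × 2.079 = 2.079.
Areal scale at 14.6°: h·k = 1.000 × 0.9554 = 0.9554.
Ratio = 2.079/0.9554 ≈ 2.18.

2.18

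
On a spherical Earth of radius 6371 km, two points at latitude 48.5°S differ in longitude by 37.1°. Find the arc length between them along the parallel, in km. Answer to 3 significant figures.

Arc length along a parallel = R cos φ · Δλ (with Δλ in radians).
= 6371 × cos 48.5° × (37.1° × π/180) = 6371 × 0.6626 × 0.6475 ≈ 2730 km.

2730 km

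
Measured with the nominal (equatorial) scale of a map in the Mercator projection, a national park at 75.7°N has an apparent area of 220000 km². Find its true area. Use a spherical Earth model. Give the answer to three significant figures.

The Mercator projection is conformal; its linear scale factor is the same in every direction and equals sec φ = 1/cos φ.
Areal scale = k² = sec²φ = 1/cos²(75.7°) = 1/0.2470² = 16.39.
True area = apparent / (areal scale) = 220000 / 16.39 ≈ 13400 km².

13400 km²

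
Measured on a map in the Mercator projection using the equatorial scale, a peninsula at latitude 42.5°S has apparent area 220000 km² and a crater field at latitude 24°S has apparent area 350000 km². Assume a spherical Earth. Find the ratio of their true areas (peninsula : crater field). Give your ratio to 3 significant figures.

Since Mercator area scale is 1/cos²φ, the true area equals the apparent area multiplied by cos²φ.
True area of peninsula: 220000 × cos²(42.5°) = 220000 × 0.5436 = 119600 km².
True area of crater field: 350000 × cos²(24°) = 350000 × 0.8346 = 292100 km².
Ratio = 119600 / 292100 ≈ 0.409.

0.409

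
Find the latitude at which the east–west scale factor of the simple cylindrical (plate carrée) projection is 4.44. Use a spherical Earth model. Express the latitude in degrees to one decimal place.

Plate carrée: h = 1, k = sec φ along parallels.
sec φ = 4.44  ⇒  cos φ = 0.2252  ⇒  φ ≈ 77.0°.

77.0°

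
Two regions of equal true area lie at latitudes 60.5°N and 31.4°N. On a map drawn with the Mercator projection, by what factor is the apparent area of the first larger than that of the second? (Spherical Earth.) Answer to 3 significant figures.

On Mercator, area is exaggerated by sec²φ = 1/cos²φ.
At 60.5°: sec²(60.5°) = 1/0.4924² = 4.124.
At 31.4°: sec²(31.4°) = 1/0.8536² = 1.373.
Ratio = 4.124/1.373 = cos²(31.4°)/cos²(60.5°) ≈ 3.00.

3.00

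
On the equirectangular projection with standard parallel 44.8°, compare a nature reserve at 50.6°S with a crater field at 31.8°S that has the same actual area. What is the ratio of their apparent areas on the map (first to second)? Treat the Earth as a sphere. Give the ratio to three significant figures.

1.34

In the equirectangular projection with standard parallel φ₀ = 44.8° (x = Rλ cos φ₀, y = Rφ), meridians are true-scale (h = 1) and the parallel scale is k = cos φ₀ / cos φ.
Areal scale at 50.6°: h·k = 1.000 × 1.118 = 1.118.
Areal scale at 31.8°: h·k = 1.000 × 0.8349 = 0.8349.
Ratio = 1.118/0.8349 ≈ 1.34.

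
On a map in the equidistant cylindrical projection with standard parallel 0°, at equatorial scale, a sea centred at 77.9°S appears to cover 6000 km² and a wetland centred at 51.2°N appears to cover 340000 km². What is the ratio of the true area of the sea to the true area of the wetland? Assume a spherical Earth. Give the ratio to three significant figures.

0.00590

On the plate carrée, areal scale = h·k = 1 × sec φ, so true area = apparent × cos φ.
True area of sea: 6000 × cos(77.9°) = 6000 × 0.2096 = 1258 km².
True area of wetland: 340000 × cos(51.2°) = 340000 × 0.6266 = 213000 km².
Ratio = 1258 / 213000 ≈ 0.00590.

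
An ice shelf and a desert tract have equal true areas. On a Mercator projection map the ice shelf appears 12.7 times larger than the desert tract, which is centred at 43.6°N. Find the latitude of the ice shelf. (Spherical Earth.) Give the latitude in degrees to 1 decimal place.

78.3°

Mercator areal scale is sec²φ, so apparent-area ratio = sec²φ₁ / sec²φ₂ = cos²φ₂ / cos²φ₁.
cos²φ₂ / cos²φ₁ = 12.7  ⇒  cos φ₁ = cos 43.6° / √12.7 = 0.7242/3.564 = 0.2032.
φ₁ = arccos(0.2032) ≈ 78.3°.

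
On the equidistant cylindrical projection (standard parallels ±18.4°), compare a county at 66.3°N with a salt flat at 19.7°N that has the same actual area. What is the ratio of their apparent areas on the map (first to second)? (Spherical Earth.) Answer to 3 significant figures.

The equidistant cylindrical projection with φ₀ = 18.4° has h = 1 (meridians true) and k = cos φ₀ / cos φ along parallels.
Areal scale at 66.3°: h·k = 1.000 × 2.361 = 2.361.
Areal scale at 19.7°: h·k = 1.000 × 1.008 = 1.008.
Ratio = 2.361/1.008 ≈ 2.34.

2.34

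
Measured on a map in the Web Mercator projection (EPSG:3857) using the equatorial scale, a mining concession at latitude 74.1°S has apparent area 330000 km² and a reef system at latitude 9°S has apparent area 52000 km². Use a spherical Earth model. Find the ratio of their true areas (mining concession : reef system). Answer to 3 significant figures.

0.488

On Mercator the areal scale is sec²φ, so true area = apparent × cos²φ.
True area of mining concession: 330000 × cos²(74.1°) = 330000 × 0.07505 = 24770 km².
True area of reef system: 52000 × cos²(9°) = 52000 × 0.9755 = 50730 km².
Ratio = 24770 / 50730 ≈ 0.488.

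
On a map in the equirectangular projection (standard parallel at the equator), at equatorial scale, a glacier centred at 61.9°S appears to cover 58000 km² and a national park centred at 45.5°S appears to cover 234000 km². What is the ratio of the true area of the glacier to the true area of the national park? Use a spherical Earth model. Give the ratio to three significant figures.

0.167

Plate carrée has h = 1 and k = sec φ, giving areal scale sec φ; true area = (apparent area) · cos φ.
True area of glacier: 58000 × cos(61.9°) = 58000 × 0.4710 = 27320 km².
True area of national park: 234000 × cos(45.5°) = 234000 × 0.7009 = 164000 km².
Ratio = 27320 / 164000 ≈ 0.167.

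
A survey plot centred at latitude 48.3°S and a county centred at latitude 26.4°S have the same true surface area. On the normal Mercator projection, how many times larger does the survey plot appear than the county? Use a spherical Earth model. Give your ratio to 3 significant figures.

On Mercator, area is exaggerated by sec²φ = 1/cos²φ.
At 48.3°: sec²(48.3°) = 1/0.6652² = 2.260.
At 26.4°: sec²(26.4°) = 1/0.8957² = 1.246.
Ratio = 2.260/1.246 = cos²(26.4°)/cos²(48.3°) ≈ 1.81.

1.81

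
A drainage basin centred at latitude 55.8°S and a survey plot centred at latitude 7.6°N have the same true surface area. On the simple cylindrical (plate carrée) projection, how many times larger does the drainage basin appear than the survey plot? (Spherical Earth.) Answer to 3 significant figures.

1.76

In the plate carrée (x = Rλ, y = Rφ), meridians are true-scale (h = 1) and parallels are stretched by k = sec φ.
Areal scale at 55.8°: h·k = 1.000 × 1.779 = 1.779.
Areal scale at 7.6°: h·k = 1.000 × 1.009 = 1.009.
Ratio = 1.779/1.009 ≈ 1.76.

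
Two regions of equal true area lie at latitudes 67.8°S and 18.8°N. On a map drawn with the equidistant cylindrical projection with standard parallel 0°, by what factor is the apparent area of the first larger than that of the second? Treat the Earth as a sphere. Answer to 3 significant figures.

2.51

Plate carrée maps x = Rλ, y = Rφ. The meridian scale is h = 1 and the parallel scale is k = 1/cos φ = sec φ.
Areal scale at 67.8°: h·k = 1.000 × 2.647 = 2.647.
Areal scale at 18.8°: h·k = 1.000 × 1.056 = 1.056.
Ratio = 2.647/1.056 ≈ 2.51.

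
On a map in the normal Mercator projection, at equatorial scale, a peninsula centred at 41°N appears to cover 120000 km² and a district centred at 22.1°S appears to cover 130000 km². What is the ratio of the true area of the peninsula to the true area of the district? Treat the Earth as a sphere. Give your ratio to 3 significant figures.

0.612

Since Mercator area scale is 1/cos²φ, the true area equals the apparent area multiplied by cos²φ.
True area of peninsula: 120000 × cos²(41°) = 120000 × 0.5696 = 68350 km².
True area of district: 130000 × cos²(22.1°) = 130000 × 0.8585 = 111600 km².
Ratio = 68350 / 111600 ≈ 0.612.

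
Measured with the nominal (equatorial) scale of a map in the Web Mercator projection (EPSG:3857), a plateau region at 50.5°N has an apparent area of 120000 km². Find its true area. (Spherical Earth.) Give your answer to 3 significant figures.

48600 km²

The Mercator projection is conformal; its linear scale factor is the same in every direction and equals sec φ = 1/cos φ.
Areal scale = k² = sec²φ = 1/cos²(50.5°) = 1/0.6361² = 2.472.
True area = apparent / (areal scale) = 120000 / 2.472 ≈ 48600 km².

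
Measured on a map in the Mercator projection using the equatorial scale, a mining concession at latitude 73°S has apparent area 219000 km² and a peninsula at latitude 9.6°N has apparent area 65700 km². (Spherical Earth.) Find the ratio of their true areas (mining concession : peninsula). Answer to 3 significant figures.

0.293

Mercator's areal exaggeration is sec²φ; hence true area = (apparent area) · cos²φ.
True area of mining concession: 219000 × cos²(73°) = 219000 × 0.08548 = 18720 km².
True area of peninsula: 65700 × cos²(9.6°) = 65700 × 0.9722 = 63870 km².
Ratio = 18720 / 63870 ≈ 0.293.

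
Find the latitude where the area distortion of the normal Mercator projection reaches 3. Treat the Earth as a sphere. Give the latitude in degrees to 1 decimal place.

Mercator areal scale is sec²φ.
sec²φ = 3  ⇒  cos²φ = 0.3333  ⇒  cos φ = 0.5774.
φ = arccos(0.5774) ≈ 54.7°.

54.7°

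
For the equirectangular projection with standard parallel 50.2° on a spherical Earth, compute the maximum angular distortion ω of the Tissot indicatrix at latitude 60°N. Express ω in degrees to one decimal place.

The equidistant cylindrical projection with φ₀ = 50.2° has h = 1 (meridians true) and k = cos φ₀ / cos φ along parallels.
At 60°: h = 1.000, k = 1.280; principal scales a = 1.280, b = 1.000.
sin(ω/2) = (a − b)/(a + b) = 0.2802/2.280 = 0.1229, so ω = 2 arcsin(0.1229) ≈ 14.1°.

14.1°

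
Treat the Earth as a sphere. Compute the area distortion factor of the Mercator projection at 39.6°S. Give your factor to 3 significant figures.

1.68

For Mercator, h = k = sec φ (a conformal cylindrical projection has a single point scale, 1/cos φ).
Areal scale = k² = sec²φ = 1/cos²(39.6°) = 1/0.7705² = 1.684.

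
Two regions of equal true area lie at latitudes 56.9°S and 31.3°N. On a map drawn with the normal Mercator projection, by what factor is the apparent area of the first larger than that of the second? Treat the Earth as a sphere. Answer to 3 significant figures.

On Mercator, area is exaggerated by sec²φ = 1/cos²φ.
At 56.9°: sec²(56.9°) = 1/0.5461² = 3.353.
At 31.3°: sec²(31.3°) = 1/0.8545² = 1.370.
Ratio = 3.353/1.370 = cos²(31.3°)/cos²(56.9°) ≈ 2.45.

2.45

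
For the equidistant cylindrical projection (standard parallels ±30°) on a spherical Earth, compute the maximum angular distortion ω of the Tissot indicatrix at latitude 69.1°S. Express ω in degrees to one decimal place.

49.2°

With standard parallel φ₀ = 30°, the equirectangular projection gives x = Rλ cos φ₀, y = Rφ, so h = 1 and k = cos 30° / cos φ.
At 69.1°: h = 1.000, k = 2.428; principal scales a = 2.428, b = 1.000.
sin(ω/2) = (a − b)/(a + b) = 1.428/3.428 = 0.4165, so ω = 2 arcsin(0.4165) ≈ 49.2°.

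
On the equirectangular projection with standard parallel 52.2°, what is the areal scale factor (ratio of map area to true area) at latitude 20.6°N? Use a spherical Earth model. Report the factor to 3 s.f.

The equidistant cylindrical projection with φ₀ = 52.2° has h = 1 (meridians true) and k = cos φ₀ / cos φ along parallels.
Areal scale = h·k = 1 × cos φ₀ / cos φ; at 20.6°, h = 1.000, k = 0.6548, so h·k = 0.6548.

0.655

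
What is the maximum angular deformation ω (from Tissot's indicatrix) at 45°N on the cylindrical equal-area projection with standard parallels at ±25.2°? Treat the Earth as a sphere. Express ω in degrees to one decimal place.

28.0°

A cylindrical equal-area projection with standard parallel φ₀ has meridian scale h = cos φ / cos φ₀ and parallel scale k = cos φ₀ / cos φ (so areas are preserved, h·k = 1).
At 45°: h = 0.7815, k = 1.280; principal scales a = 1.280, b = 0.7815.
sin(ω/2) = (a − b)/(a + b) = 0.4981/2.061 = 0.2417, so ω = 2 arcsin(0.2417) ≈ 28.0°.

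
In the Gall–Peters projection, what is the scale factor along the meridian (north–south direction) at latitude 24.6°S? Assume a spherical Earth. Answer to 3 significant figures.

1.29

Gall–Peters is a cylindrical equal-area projection with standard parallels at ±45°. A cylindrical equal-area projection with standard parallel φ₀ has meridian scale h = cos φ / cos φ₀ and parallel scale k = cos φ₀ / cos φ (so areas are preserved, h·k = 1).
h = cos 24.6° / cos 45° = 0.9092/0.7071 = 1.286.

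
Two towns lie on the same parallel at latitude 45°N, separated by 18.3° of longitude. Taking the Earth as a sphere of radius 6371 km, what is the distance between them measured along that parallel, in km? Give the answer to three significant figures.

Arc length along a parallel = R cos φ · Δλ (with Δλ in radians).
= 6371 × cos 45° × (18.3° × π/180) = 6371 × 0.7071 × 0.3194 ≈ 1440 km.

1440 km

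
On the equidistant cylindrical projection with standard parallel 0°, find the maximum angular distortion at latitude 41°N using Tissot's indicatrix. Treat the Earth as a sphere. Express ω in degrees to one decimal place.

For the equirectangular projection with φ₀ = 0 (plate carrée), h = 1 along meridians and k = sec φ along parallels.
At 41°: h = 1.000, k = 1.325; principal scales a = 1.325, b = 1.000.
sin(ω/2) = (a − b)/(a + b) = 0.3250/2.325 = 0.1398, so ω = 2 arcsin(0.1398) ≈ 16.1°.

16.1°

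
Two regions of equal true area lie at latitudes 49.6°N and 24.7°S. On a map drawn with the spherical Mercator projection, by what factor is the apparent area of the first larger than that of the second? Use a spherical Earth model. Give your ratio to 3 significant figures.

Mercator is conformal with k = sec φ, so areal scale = k² = sec²φ.
At 49.6°: sec²(49.6°) = 1/0.6481² = 2.381.
At 24.7°: sec²(24.7°) = 1/0.9085² = 1.212.
Ratio = 2.381/1.212 = cos²(24.7°)/cos²(49.6°) ≈ 1.96.

1.96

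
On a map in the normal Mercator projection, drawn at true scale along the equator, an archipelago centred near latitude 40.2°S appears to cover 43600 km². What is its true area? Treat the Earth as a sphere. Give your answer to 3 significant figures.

For Mercator, h = k = sec φ (a conformal cylindrical projection has a single point scale, 1/cos φ).
Areal scale = k² = sec²φ = 1/cos²(40.2°) = 1/0.7638² = 1.714.
True area = apparent / (areal scale) = 43600 / 1.714 ≈ 25400 km².

25400 km²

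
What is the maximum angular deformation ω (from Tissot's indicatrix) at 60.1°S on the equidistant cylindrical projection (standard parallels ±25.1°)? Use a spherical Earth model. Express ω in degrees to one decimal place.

33.7°

With standard parallel φ₀ = 25.1°, the equirectangular projection gives x = Rλ cos φ₀, y = Rφ, so h = 1 and k = cos 25.1° / cos φ.
At 60.1°: h = 1.000, k = 1.817; principal scales a = 1.817, b = 1.000.
sin(ω/2) = (a − b)/(a + b) = 0.8166/2.817 = 0.2899, so ω = 2 arcsin(0.2899) ≈ 33.7°.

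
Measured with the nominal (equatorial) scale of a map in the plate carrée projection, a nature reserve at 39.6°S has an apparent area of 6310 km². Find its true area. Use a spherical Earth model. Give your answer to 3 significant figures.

4860 km²

Plate carrée maps x = Rλ, y = Rφ. The meridian scale is h = 1 and the parallel scale is k = 1/cos φ = sec φ.
Areal scale = h·k = 1 × sec φ; at 39.6°, h = 1.000, k = 1.298, so h·k = 1.298.
True area = apparent / (areal scale) = 6310 / 1.298 ≈ 4860 km².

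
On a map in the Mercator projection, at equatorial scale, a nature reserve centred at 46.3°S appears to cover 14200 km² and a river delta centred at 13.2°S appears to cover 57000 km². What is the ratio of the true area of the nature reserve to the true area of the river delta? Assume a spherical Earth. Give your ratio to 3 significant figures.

Mercator's areal exaggeration is sec²φ; hence true area = (apparent area) · cos²φ.
True area of nature reserve: 14200 × cos²(46.3°) = 14200 × 0.4773 = 6778 km².
True area of river delta: 57000 × cos²(13.2°) = 57000 × 0.9479 = 54030 km².
Ratio = 6778 / 54030 ≈ 0.125.

0.125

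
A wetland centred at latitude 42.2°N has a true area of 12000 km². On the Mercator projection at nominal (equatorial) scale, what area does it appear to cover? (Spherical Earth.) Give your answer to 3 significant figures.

21900 km²

The Mercator projection is conformal; its linear scale factor is the same in every direction and equals sec φ = 1/cos φ.
Areal scale = k² = sec²φ = 1/cos²(42.2°) = 1/0.7408² = 1.822.
Apparent area = 12000 × 1.822 ≈ 21900 km².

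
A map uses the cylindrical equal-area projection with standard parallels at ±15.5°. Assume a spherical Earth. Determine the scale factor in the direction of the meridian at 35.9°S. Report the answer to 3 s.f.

0.841

For cylindrical equal-area with standard parallel φ₀, h = cos φ / cos φ₀ and k = cos φ₀ / cos φ, so h·k = 1.
h = cos 35.9° / cos 15.5° = 0.8100/0.9636 = 0.8406.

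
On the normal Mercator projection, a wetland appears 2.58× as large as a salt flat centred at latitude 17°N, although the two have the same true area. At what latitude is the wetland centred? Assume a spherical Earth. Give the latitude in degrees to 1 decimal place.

53.5°

For equal true areas on Mercator, apparent areas scale as sec²φ, so the ratio is cos²φ₂ / cos²φ₁.
cos²φ₂ / cos²φ₁ = 2.58  ⇒  cos φ₁ = cos 17° / √2.58 = 0.9563/1.606 = 0.5954.
φ₁ = arccos(0.5954) ≈ 53.5°.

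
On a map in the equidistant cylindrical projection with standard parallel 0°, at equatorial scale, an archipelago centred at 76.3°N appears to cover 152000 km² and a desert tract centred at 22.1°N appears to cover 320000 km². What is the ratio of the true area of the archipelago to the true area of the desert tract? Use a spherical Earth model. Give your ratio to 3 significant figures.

Plate carrée has h = 1 and k = sec φ, giving areal scale sec φ; true area = (apparent area) · cos φ.
True area of archipelago: 152000 × cos(76.3°) = 152000 × 0.2368 = 36000 km².
True area of desert tract: 320000 × cos(22.1°) = 320000 × 0.9265 = 296500 km².
Ratio = 36000 / 296500 ≈ 0.121.

0.121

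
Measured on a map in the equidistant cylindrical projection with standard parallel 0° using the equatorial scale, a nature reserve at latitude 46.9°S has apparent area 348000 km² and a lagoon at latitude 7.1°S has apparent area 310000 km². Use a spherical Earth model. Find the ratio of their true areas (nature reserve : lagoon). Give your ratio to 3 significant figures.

0.773

On the plate carrée, areal scale = h·k = 1 × sec φ, so true area = apparent × cos φ.
True area of nature reserve: 348000 × cos(46.9°) = 348000 × 0.6833 = 237800 km².
True area of lagoon: 310000 × cos(7.1°) = 310000 × 0.9923 = 307600 km².
Ratio = 237800 / 307600 ≈ 0.773.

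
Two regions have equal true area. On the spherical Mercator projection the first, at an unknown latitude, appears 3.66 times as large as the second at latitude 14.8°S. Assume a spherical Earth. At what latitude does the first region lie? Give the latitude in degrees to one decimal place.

For equal true areas on Mercator, apparent areas scale as sec²φ, so the ratio is cos²φ₂ / cos²φ₁.
cos²φ₂ / cos²φ₁ = 3.66  ⇒  cos φ₁ = cos 14.8° / √3.66 = 0.9668/1.913 = 0.5054.
φ₁ = arccos(0.5054) ≈ 59.6°.

59.6°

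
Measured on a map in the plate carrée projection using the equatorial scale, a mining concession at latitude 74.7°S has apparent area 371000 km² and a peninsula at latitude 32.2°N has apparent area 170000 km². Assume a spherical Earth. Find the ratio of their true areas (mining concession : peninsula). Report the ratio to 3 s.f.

Plate carrée has h = 1 and k = sec φ, giving areal scale sec φ; true area = (apparent area) · cos φ.
True area of mining concession: 371000 × cos(74.7°) = 371000 × 0.2639 = 97900 km².
True area of peninsula: 170000 × cos(32.2°) = 170000 × 0.8462 = 143900 km².
Ratio = 97900 / 143900 ≈ 0.681.

0.681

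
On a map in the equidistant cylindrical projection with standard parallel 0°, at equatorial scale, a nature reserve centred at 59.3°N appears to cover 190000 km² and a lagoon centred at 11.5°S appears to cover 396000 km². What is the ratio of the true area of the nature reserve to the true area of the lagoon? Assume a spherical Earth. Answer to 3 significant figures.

On the plate carrée, areal scale = h·k = 1 × sec φ, so true area = apparent × cos φ.
True area of nature reserve: 190000 × cos(59.3°) = 190000 × 0.5105 = 97000 km².
True area of lagoon: 396000 × cos(11.5°) = 396000 × 0.9799 = 388100 km².
Ratio = 97000 / 388100 ≈ 0.250.

0.250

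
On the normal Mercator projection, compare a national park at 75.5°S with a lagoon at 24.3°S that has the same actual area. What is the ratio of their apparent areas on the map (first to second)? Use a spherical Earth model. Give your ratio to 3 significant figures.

13.3

Mercator areal scale is sec²φ.
At 75.5°: sec²(75.5°) = 1/0.2504² = 15.95.
At 24.3°: sec²(24.3°) = 1/0.9114² = 1.204.
Ratio = 15.95/1.204 = cos²(24.3°)/cos²(75.5°) ≈ 13.3.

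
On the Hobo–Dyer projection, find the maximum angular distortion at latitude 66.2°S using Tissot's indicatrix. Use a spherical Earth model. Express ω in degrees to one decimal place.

Hobo–Dyer is a cylindrical equal-area projection with standard parallels at ±37.5°. A cylindrical equal-area projection with standard parallel φ₀ has meridian scale h = cos φ / cos φ₀ and parallel scale k = cos φ₀ / cos φ (so areas are preserved, h·k = 1).
At 66.2°: h = 0.5087, k = 1.966; principal scales a = 1.966, b = 0.5087.
sin(ω/2) = (a − b)/(a + b) = 1.457/2.475 = 0.5889, so ω = 2 arcsin(0.5889) ≈ 72.2°.

72.2°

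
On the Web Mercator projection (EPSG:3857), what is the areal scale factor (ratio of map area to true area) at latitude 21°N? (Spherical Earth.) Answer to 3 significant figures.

The Mercator projection is conformal; its linear scale factor is the same in every direction and equals sec φ = 1/cos φ.
Areal scale = k² = sec²φ = 1/cos²(21°) = 1/0.9336² = 1.147.

1.15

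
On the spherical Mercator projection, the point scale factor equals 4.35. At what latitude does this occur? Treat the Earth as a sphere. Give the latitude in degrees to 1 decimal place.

76.7°

Mercator scale is k = sec φ = 1/cos φ.
1/cos φ = 4.35  ⇒  cos φ = 0.2299  ⇒  φ = arccos(0.2299) ≈ 76.7°.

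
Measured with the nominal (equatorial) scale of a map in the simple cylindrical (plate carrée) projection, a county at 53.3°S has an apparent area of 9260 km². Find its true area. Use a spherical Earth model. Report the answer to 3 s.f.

5530 km²

For the equirectangular projection with φ₀ = 0 (plate carrée), h = 1 along meridians and k = sec φ along parallels.
Areal scale = h·k = 1 × sec φ; at 53.3°, h = 1.000, k = 1.673, so h·k = 1.673.
True area = apparent / (areal scale) = 9260 / 1.673 ≈ 5530 km².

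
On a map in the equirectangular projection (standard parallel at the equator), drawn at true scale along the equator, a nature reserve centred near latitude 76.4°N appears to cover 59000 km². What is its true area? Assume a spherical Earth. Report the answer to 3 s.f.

In the plate carrée (x = Rλ, y = Rφ), meridians are true-scale (h = 1) and parallels are stretched by k = sec φ.
Areal scale = h·k = 1 × sec φ; at 76.4°, h = 1.000, k = 4.253, so h·k = 4.253.
True area = apparent / (areal scale) = 59000 / 4.253 ≈ 13900 km².

13900 km²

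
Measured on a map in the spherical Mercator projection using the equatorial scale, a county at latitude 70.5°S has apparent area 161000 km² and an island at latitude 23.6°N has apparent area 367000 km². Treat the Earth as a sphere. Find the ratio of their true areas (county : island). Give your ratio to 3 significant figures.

0.0582

Since Mercator area scale is 1/cos²φ, the true area equals the apparent area multiplied by cos²φ.
True area of county: 161000 × cos²(70.5°) = 161000 × 0.1114 = 17940 km².
True area of island: 367000 × cos²(23.6°) = 367000 × 0.8397 = 308200 km².
Ratio = 17940 / 308200 ≈ 0.0582.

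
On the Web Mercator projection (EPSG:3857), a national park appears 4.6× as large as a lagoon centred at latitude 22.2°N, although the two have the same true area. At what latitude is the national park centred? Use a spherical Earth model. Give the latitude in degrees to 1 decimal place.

Mercator areal scale is sec²φ, so apparent-area ratio = sec²φ₁ / sec²φ₂ = cos²φ₂ / cos²φ₁.
cos²φ₂ / cos²φ₁ = 4.6  ⇒  cos φ₁ = cos 22.2° / √4.6 = 0.9259/2.145 = 0.4317.
φ₁ = arccos(0.4317) ≈ 64.4°.

64.4°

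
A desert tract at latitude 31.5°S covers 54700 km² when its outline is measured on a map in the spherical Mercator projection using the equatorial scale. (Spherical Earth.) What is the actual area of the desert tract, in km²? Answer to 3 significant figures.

39800 km²

The Mercator projection is conformal; its linear scale factor is the same in every direction and equals sec φ = 1/cos φ.
Areal scale = k² = sec²φ = 1/cos²(31.5°) = 1/0.8526² = 1.376.
True area = apparent / (areal scale) = 54700 / 1.376 ≈ 39800 km².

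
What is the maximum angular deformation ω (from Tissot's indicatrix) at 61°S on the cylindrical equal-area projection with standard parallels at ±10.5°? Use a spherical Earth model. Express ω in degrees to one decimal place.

For cylindrical equal-area with standard parallel φ₀, h = cos φ / cos φ₀ and k = cos φ₀ / cos φ, so h·k = 1.
At 61°: h = 0.4931, k = 2.028; principal scales a = 2.028, b = 0.4931.
sin(ω/2) = (a − b)/(a + b) = 1.535/2.521 = 0.6089, so ω = 2 arcsin(0.6089) ≈ 75.0°.

75.0°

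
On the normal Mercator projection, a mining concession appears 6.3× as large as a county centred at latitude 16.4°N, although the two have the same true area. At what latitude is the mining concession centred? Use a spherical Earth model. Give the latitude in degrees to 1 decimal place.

On Mercator, (apparent₁)/(apparent₂) = sec²φ₁ / sec²φ₂ when true areas are equal.
cos²φ₂ / cos²φ₁ = 6.3  ⇒  cos φ₁ = cos 16.4° / √6.3 = 0.9593/2.510 = 0.3822.
φ₁ = arccos(0.3822) ≈ 67.5°.

67.5°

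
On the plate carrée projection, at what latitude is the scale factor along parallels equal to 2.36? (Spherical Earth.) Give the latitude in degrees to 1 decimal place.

64.9°

Plate carrée: h = 1, k = sec φ along parallels.
sec φ = 2.36  ⇒  cos φ = 0.4237  ⇒  φ ≈ 64.9°.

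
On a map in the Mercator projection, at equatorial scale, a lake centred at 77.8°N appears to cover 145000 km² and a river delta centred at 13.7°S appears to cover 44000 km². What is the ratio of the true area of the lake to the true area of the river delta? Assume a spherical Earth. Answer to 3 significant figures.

0.156

Since Mercator area scale is 1/cos²φ, the true area equals the apparent area multiplied by cos²φ.
True area of lake: 145000 × cos²(77.8°) = 145000 × 0.04466 = 6475 km².
True area of river delta: 44000 × cos²(13.7°) = 44000 × 0.9439 = 41530 km².
Ratio = 6475 / 41530 ≈ 0.156.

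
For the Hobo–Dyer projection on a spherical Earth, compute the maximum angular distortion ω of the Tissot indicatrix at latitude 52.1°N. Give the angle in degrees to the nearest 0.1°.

29.0°

Hobo–Dyer is a cylindrical equal-area projection with standard parallels at ±37.5°. A cylindrical equal-area projection with standard parallel φ₀ has meridian scale h = cos φ / cos φ₀ and parallel scale k = cos φ₀ / cos φ (so areas are preserved, h·k = 1).
At 52.1°: h = 0.7743, k = 1.292; principal scales a = 1.292, b = 0.7743.
sin(ω/2) = (a − b)/(a + b) = 0.5172/2.066 = 0.2504, so ω = 2 arcsin(0.2504) ≈ 29.0°.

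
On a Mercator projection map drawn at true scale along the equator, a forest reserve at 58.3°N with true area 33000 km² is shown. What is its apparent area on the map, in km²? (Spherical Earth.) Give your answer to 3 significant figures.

Mercator is conformal, so the point scale is isotropic: h = k = sec φ = 1/cos φ.
Areal scale = k² = sec²φ = 1/cos²(58.3°) = 1/0.5255² = 3.622.
Apparent area = 33000 × 3.622 ≈ 120000 km².

120000 km²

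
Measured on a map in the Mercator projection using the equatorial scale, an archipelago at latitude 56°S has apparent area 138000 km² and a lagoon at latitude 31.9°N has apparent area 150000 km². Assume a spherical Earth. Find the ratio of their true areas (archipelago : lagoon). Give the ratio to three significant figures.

0.399

On Mercator the areal scale is sec²φ, so true area = apparent × cos²φ.
True area of archipelago: 138000 × cos²(56°) = 138000 × 0.3127 = 43150 km².
True area of lagoon: 150000 × cos²(31.9°) = 150000 × 0.7208 = 108100 km².
Ratio = 43150 / 108100 ≈ 0.399.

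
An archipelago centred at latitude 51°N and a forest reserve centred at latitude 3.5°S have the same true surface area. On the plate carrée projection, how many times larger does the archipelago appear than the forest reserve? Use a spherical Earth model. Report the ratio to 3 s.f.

1.59

For the equirectangular projection with φ₀ = 0 (plate carrée), h = 1 along meridians and k = sec φ along parallels.
Areal scale at 51°: h·k = 1.000 × 1.589 = 1.589.
Areal scale at 3.5°: h·k = 1.000 × 1.002 = 1.002.
Ratio = 1.589/1.002 ≈ 1.59.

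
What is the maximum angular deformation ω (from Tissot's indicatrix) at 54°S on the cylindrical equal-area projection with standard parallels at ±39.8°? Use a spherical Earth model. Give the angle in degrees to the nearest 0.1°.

For cylindrical equal-area with standard parallel φ₀, h = cos φ / cos φ₀ and k = cos φ₀ / cos φ, so h·k = 1.
At 54°: h = 0.7651, k = 1.307; principal scales a = 1.307, b = 0.7651.
sin(ω/2) = (a − b)/(a + b) = 0.5420/2.072 = 0.2616, so ω = 2 arcsin(0.2616) ≈ 30.3°.

30.3°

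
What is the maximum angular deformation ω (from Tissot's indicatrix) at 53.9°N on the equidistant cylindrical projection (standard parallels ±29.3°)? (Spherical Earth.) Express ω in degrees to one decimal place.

In the equirectangular projection with standard parallel φ₀ = 29.3° (x = Rλ cos φ₀, y = Rφ), meridians are true-scale (h = 1) and the parallel scale is k = cos φ₀ / cos φ.
At 53.9°: h = 1.000, k = 1.480; principal scales a = 1.480, b = 1.000.
sin(ω/2) = (a − b)/(a + b) = 0.4801/2.480 = 0.1936, so ω = 2 arcsin(0.1936) ≈ 22.3°.

22.3°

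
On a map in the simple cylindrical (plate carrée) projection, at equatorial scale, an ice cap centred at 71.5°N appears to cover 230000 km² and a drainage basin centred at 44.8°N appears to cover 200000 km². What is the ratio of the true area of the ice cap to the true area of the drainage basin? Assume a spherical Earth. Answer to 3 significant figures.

0.514

Plate carrée has h = 1 and k = sec φ, giving areal scale sec φ; true area = (apparent area) · cos φ.
True area of ice cap: 230000 × cos(71.5°) = 230000 × 0.3173 = 72980 km².
True area of drainage basin: 200000 × cos(44.8°) = 200000 × 0.7096 = 141900 km².
Ratio = 72980 / 141900 ≈ 0.514.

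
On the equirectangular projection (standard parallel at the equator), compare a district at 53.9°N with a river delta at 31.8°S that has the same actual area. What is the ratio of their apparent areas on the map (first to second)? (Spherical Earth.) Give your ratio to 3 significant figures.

In the plate carrée (x = Rλ, y = Rφ), meridians are true-scale (h = 1) and parallels are stretched by k = sec φ.
Areal scale at 53.9°: h·k = 1.000 × 1.697 = 1.697.
Areal scale at 31.8°: h·k = 1.000 × 1.177 = 1.177.
Ratio = 1.697/1.177 ≈ 1.44.

1.44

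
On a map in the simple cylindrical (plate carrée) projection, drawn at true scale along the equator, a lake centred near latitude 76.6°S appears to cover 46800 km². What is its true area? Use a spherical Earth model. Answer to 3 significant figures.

For the equirectangular projection with φ₀ = 0 (plate carrée), h = 1 along meridians and k = sec φ along parallels.
Areal scale = h·k = 1 × sec φ; at 76.6°, h = 1.000, k = 4.315, so h·k = 4.315.
True area = apparent / (areal scale) = 46800 / 4.315 ≈ 10800 km².

10800 km²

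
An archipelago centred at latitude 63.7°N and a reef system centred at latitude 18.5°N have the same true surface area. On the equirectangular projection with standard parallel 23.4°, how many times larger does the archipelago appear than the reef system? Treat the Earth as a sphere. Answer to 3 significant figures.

2.14

The equidistant cylindrical projection with φ₀ = 23.4° has h = 1 (meridians true) and k = cos φ₀ / cos φ along parallels.
Areal scale at 63.7°: h·k = 1.000 × 2.071 = 2.071.
Areal scale at 18.5°: h·k = 1.000 × 0.9678 = 0.9678.
Ratio = 2.071/0.9678 ≈ 2.14.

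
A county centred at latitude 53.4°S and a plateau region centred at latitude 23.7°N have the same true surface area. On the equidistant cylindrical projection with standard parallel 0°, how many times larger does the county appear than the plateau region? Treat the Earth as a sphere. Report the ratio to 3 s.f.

1.54

In the plate carrée (x = Rλ, y = Rφ), meridians are true-scale (h = 1) and parallels are stretched by k = sec φ.
Areal scale at 53.4°: h·k = 1.000 × 1.677 = 1.677.
Areal scale at 23.7°: h·k = 1.000 × 1.092 = 1.092.
Ratio = 1.677/1.092 ≈ 1.54.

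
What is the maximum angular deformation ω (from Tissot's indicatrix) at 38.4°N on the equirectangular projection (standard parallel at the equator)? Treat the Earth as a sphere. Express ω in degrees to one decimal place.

13.9°

For the equirectangular projection with φ₀ = 0 (plate carrée), h = 1 along meridians and k = sec φ along parallels.
At 38.4°: h = 1.000, k = 1.276; principal scales a = 1.276, b = 1.000.
sin(ω/2) = (a − b)/(a + b) = 0.2760/2.276 = 0.1213, so ω = 2 arcsin(0.1213) ≈ 13.9°.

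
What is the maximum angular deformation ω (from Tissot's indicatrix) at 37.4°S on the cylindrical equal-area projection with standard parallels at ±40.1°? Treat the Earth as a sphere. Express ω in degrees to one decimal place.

4.3°

For cylindrical equal-area with standard parallel φ₀, h = cos φ / cos φ₀ and k = cos φ₀ / cos φ, so h·k = 1.
At 37.4°: h = 1.039, k = 0.9629; principal scales a = 1.039, b = 0.9629.
sin(ω/2) = (a − b)/(a + b) = 0.07568/2.001 = 0.03781, so ω = 2 arcsin(0.03781) ≈ 4.3°.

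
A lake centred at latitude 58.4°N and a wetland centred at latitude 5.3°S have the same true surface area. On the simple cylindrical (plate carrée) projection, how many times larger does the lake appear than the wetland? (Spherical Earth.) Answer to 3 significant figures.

For the equirectangular projection with φ₀ = 0 (plate carrée), h = 1 along meridians and k = sec φ along parallels.
Areal scale at 58.4°: h·k = 1.000 × 1.908 = 1.908.
Areal scale at 5.3°: h·k = 1.000 × 1.004 = 1.004.
Ratio = 1.908/1.004 ≈ 1.90.

1.90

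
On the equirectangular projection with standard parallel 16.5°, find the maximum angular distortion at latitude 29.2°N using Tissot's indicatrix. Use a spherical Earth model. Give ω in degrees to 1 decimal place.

In the equirectangular projection with standard parallel φ₀ = 16.5° (x = Rλ cos φ₀, y = Rφ), meridians are true-scale (h = 1) and the parallel scale is k = cos φ₀ / cos φ.
At 29.2°: h = 1.000, k = 1.098; principal scales a = 1.098, b = 1.000.
sin(ω/2) = (a − b)/(a + b) = 0.09840/2.098 = 0.04689, so ω = 2 arcsin(0.04689) ≈ 5.4°.

5.4°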